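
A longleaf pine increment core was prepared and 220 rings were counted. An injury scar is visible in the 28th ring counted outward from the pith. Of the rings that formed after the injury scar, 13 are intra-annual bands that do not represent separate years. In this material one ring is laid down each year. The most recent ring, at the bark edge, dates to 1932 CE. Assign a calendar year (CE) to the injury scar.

220 − 28 = 192 rings lie beyond the injury scar toward the bark edge.
Excluding 13 false rings: 192 − 13 = 179.
The ring at the bark edge is 1932 CE, so the injury scar dates to 1932 − 179 = 1753 CE.

1753 CE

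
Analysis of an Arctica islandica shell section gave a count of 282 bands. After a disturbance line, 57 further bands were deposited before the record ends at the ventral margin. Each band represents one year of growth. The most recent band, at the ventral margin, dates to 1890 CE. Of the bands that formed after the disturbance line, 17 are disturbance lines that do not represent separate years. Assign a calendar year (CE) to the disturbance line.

57 bands post-date the disturbance line.
57 − 17 false = 40 true bands after the disturbance line.
The band at the ventral margin is 1890 CE, so the disturbance line dates to 1890 − 40 = 1850 CE.

1850 CE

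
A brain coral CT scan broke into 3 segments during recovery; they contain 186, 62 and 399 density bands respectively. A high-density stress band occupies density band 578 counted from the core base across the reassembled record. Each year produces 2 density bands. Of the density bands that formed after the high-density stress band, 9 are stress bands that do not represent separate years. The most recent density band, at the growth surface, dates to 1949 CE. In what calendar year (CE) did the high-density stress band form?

Total density bands = 186 + 62 + 399 = 647.
The high-density stress band sits at density band 578 from the core base, so 647 − 578 = 69 density bands formed after it.
Removing the 9 false density bands leaves 69 − 9 = 60 true density bands beyond the high-density stress band.
60 density bands at 2 per year is 60 / 2 = 30 years.
The density band at the growth surface is 1949 CE, so the high-density stress band dates to 1949 − 30 = 1919 CE.

1919 CE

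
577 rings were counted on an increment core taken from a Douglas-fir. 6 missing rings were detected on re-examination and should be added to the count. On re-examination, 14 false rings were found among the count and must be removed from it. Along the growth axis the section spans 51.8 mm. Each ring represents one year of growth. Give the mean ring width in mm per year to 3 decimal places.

True ring count = 577 − 14 + 6 = 569.
Extension rate ≈ 51.8 / 569 = 0.091 mm per year.

0.091 mm per year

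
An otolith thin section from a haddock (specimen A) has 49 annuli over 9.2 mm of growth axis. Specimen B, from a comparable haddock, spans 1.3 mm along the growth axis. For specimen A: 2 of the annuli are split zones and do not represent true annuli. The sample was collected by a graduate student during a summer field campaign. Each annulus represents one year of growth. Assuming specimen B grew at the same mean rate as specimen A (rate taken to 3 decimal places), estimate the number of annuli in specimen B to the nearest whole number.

7 annuli

Specimen A: correcting the raw count gives 49 − 2 = 47 true annuli.
A: Mean rate = 9.2 mm / 47 years ≈ 0.196 mm/yr.
Specimen B: 1.3 mm / 0.196 mm per year = 6.63 years ≈ 7 annuli.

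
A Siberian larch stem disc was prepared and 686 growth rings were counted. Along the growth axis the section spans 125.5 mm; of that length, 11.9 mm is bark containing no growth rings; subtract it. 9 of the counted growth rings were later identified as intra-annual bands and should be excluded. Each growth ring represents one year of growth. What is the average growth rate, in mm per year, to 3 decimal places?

After corrections the count is 686 − 9 = 677 growth rings.
Net length = 125.5 − 11.9 = 113.6 mm.
113.6 mm over 677 years gives 113.6 / 677 ≈ 0.168 mm per year.

0.168 mm per year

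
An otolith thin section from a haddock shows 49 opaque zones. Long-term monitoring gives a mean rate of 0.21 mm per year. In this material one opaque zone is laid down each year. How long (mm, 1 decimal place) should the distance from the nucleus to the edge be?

10.3 mm

The record spans 49 years at 0.21 mm per year.
49 years at 0.21 mm/year gives 0.21 × 49 = 10.3 mm.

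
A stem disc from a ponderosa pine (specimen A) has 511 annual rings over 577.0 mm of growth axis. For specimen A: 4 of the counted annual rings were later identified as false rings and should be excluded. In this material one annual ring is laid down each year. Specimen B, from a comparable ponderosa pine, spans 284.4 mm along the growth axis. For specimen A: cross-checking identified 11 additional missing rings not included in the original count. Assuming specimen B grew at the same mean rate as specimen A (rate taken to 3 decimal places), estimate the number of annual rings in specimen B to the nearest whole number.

Specimen A: true annual ring count = 511 − 4 + 11 = 518.
A: Extension rate ≈ 577.0 / 518 = 1.114 mm/year.
B spans 284.4 / 1.114 = 255.30 years ≈ 255 annual rings.

255 annual rings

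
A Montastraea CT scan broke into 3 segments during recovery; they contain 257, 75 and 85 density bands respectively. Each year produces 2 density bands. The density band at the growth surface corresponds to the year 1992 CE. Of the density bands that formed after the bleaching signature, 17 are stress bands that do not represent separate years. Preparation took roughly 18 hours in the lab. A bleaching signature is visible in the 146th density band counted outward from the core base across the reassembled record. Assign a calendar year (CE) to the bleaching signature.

Total density bands = 257 + 75 + 85 = 417.
417 − 146 = 271 density bands lie beyond the bleaching signature toward the growth surface.
Excluding 17 false density bands: 271 − 17 = 254.
Dividing by 2 density bands per year: 254 / 2 = 127 years.
Counting back 127 years from 1992 CE places the bleaching signature in 1992 − 127 = 1865 CE.

1865 CE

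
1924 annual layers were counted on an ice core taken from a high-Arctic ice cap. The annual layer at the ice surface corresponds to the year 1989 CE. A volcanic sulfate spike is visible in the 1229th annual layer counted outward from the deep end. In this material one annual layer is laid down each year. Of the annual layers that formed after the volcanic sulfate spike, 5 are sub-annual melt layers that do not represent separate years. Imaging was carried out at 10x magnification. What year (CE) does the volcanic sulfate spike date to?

1299 CE

The volcanic sulfate spike sits at annual layer 1229 from the deep end, so 1924 − 1229 = 695 annual layers formed after it.
695 − 5 false = 690 true annual layers after the volcanic sulfate spike.
1989 − 690 = 1299 CE.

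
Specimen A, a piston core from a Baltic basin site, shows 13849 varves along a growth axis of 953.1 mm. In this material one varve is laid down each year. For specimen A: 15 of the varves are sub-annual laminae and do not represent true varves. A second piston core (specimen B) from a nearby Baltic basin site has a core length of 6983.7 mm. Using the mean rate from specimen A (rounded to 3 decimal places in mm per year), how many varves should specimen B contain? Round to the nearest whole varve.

Specimen A: adjusted count: 13849 − 15 = 13834 varves.
A: Extension rate ≈ 953.1 / 13834 = 0.069 mm/yr.
Specimen B: 6983.7 mm / 0.069 mm per year = 101213.04 years ≈ 101213 varves.

101213 varves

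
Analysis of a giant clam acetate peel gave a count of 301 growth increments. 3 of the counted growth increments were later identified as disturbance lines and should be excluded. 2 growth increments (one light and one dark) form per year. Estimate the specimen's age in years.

149 years

Adjusted count: 301 − 3 = 298 growth increments.
With 2 growth increments per year, 298 / 2 = 149 years.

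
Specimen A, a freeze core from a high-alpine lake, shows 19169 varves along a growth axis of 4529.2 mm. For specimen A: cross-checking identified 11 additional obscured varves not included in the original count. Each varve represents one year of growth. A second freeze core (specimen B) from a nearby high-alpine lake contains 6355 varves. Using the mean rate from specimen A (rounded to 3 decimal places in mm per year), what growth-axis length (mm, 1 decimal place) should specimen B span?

1499.8 mm

Specimen A: true varve count = 19169 + 11 = 19180.
A: Extension rate ≈ 4529.2 / 19180 = 0.236 mm/year.
B's length ≈ 0.236 × 6355 = 1499.8 mm.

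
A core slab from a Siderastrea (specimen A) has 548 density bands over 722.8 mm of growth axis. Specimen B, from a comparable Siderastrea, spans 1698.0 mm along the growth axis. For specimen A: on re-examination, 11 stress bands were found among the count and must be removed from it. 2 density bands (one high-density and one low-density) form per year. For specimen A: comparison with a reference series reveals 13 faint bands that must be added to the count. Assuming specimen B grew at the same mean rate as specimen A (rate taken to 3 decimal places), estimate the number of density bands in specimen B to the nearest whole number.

Specimen A: correcting the raw count gives 548 − 11 + 13 = 550 true density bands.
Specimen A: 550 density bands at 2 per year is 550 / 2 = 275 years.
A: Mean rate = 722.8 mm / 275 years ≈ 2.628 mm/year.
B spans 1698.0 / 2.628 = 646.12 years; at 2 density bands per year that is 646.12 × 2 ≈ 1292 density bands.

1292 density bands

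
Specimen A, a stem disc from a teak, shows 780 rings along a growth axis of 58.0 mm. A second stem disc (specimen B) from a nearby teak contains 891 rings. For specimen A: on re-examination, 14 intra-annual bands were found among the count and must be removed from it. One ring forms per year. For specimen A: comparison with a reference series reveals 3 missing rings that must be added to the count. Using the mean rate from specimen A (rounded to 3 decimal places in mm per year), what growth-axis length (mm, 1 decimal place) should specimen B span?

66.8 mm

Specimen A: after corrections the count is 780 − 14 + 3 = 769 rings.
A: Mean rate = 58.0 mm / 769 years ≈ 0.075 mm per year.
B's length ≈ 0.075 × 891 = 66.8 mm.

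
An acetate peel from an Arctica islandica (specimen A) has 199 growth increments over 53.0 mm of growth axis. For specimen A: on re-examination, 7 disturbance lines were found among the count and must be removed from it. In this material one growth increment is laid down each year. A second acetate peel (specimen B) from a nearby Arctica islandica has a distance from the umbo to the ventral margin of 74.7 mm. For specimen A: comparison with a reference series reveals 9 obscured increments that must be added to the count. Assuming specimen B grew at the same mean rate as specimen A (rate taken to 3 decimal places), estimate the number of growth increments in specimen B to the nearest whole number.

283 growth increments

Specimen A: adjusted count: 199 − 7 + 9 = 201 growth increments.
A: Mean rate = 53.0 mm / 201 years ≈ 0.264 mm/yr.
Specimen B: 74.7 mm / 0.264 mm per year = 282.95 years ≈ 283 growth increments.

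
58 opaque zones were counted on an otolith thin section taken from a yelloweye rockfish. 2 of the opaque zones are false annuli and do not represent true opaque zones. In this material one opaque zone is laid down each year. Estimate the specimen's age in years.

56 years

Correcting the raw count gives 58 − 2 = 56 true opaque zones.
At one opaque zone per year, that is 56 years.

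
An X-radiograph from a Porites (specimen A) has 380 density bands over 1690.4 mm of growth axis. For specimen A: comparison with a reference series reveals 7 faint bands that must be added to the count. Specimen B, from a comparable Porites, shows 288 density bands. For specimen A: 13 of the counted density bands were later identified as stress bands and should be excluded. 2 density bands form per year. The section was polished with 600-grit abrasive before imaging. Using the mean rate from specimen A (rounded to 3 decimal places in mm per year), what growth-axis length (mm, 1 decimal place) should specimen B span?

Specimen A: after corrections the count is 380 − 13 + 7 = 374 density bands.
Specimen A: with 2 density bands per year, 374 / 2 = 187 years.
A: Extension rate ≈ 1690.4 / 187 = 9.040 mm per year.
Specimen B: dividing by 2 density bands per year: 288 / 2 = 144 years. B's length ≈ 9.040 × 144 = 1301.8 mm.

1301.8 mm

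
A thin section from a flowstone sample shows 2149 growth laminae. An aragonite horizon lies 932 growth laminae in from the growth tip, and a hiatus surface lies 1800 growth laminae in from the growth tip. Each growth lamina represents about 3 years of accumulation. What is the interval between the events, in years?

2604 years

The two markers are separated by 1800 − 932 = 868 growth laminae.
At 3 years per growth lamina, 868 × 3 = 2604 years.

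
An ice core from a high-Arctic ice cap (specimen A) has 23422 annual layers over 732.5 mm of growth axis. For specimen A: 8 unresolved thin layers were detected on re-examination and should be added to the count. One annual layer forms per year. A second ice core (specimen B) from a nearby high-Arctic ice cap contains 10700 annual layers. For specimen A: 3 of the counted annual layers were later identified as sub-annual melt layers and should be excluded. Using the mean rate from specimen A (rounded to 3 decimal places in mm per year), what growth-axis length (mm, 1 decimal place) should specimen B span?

Specimen A: after corrections the count is 23422 − 3 + 8 = 23427 annual layers.
A: 732.5 mm over 23427 years gives 732.5 / 23427 ≈ 0.031 mm/yr.
For B, 0.031 mm/year × 10700 years = 331.7 mm.

331.7 mm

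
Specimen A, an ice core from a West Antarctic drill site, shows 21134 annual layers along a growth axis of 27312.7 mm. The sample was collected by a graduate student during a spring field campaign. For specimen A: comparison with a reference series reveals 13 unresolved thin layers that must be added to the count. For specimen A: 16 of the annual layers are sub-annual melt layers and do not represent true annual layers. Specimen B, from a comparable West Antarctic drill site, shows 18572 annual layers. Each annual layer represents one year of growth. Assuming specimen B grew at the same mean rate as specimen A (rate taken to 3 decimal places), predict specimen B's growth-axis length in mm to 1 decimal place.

Specimen A: true annual layer count = 21134 − 16 + 13 = 21131.
A: Mean rate = 27312.7 mm / 21131 years ≈ 1.293 mm per year.
B's length ≈ 1.293 × 18572 = 24013.6 mm.

24013.6 mm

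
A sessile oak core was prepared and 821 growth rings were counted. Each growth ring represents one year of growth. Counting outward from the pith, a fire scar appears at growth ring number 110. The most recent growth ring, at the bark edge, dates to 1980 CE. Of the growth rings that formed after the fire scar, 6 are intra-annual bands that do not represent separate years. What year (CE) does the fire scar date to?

The fire scar sits at growth ring 110 from the pith, so 821 − 110 = 711 growth rings formed after it.
Excluding 6 false growth rings: 711 − 6 = 705.
1980 − 705 = 1275 CE.

1275 CE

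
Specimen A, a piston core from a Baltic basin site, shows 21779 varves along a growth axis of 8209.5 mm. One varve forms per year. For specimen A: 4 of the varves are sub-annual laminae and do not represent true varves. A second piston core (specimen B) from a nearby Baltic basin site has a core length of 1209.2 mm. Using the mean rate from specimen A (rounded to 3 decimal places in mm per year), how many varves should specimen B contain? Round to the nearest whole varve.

Specimen A: after corrections the count is 21779 − 4 = 21775 varves.
A: 8209.5 mm over 21775 years gives 8209.5 / 21775 ≈ 0.377 mm/year.
For B, 1209.2 / 0.377 = 3207.43 years ≈ 3207 varves.

3207 varves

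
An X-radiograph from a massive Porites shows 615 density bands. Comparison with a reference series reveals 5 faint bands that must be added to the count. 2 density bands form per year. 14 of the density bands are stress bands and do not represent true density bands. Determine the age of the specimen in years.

303 yr

True density band count = 615 − 14 + 5 = 606.
Dividing by 2 density bands per year: 606 / 2 = 303 years.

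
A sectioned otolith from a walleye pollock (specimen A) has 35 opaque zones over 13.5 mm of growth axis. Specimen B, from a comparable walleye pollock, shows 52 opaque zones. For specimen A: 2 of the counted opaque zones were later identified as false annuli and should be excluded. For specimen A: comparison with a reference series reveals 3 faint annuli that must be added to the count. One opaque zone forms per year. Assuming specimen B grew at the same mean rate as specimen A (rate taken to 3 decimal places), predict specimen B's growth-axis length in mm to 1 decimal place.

19.5 mm

Specimen A: after corrections the count is 35 − 2 + 3 = 36 opaque zones.
A: Mean rate = 13.5 mm / 36 years ≈ 0.375 mm per year.
Length of B = 0.375 × 52 = 19.5 mm.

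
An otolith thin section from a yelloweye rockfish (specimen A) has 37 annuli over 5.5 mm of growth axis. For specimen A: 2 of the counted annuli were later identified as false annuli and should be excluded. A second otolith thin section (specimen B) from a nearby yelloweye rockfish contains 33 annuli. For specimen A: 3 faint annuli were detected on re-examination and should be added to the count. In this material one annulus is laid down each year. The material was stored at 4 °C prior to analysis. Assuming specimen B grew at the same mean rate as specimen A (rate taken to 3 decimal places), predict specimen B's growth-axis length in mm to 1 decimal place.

4.8 mm

Specimen A: true annulus count = 37 − 2 + 3 = 38.
A: Extension rate ≈ 5.5 / 38 = 0.145 mm per year.
For B, 0.145 mm/year × 33 years = 4.8 mm.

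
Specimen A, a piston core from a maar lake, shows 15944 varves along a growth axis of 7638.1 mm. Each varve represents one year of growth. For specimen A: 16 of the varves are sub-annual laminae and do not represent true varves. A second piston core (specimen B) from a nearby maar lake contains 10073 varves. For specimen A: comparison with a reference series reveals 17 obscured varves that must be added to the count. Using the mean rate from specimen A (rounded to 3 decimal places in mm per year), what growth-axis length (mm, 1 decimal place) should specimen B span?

4825.0 mm

Specimen A: adjusted count: 15944 − 16 + 17 = 15945 varves.
A: Mean rate = 7638.1 mm / 15945 years ≈ 0.479 mm per year.
B's length ≈ 0.479 × 10073 = 4825.0 mm.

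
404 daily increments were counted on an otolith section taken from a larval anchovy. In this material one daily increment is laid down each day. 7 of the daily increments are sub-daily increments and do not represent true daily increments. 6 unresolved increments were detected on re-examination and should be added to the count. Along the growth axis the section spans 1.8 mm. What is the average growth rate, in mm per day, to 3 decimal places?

0.004 mm per day

Correcting the raw count gives 404 − 7 + 6 = 403 true daily increments.
Mean rate = 1.8 mm / 403 days ≈ 0.004 mm per day.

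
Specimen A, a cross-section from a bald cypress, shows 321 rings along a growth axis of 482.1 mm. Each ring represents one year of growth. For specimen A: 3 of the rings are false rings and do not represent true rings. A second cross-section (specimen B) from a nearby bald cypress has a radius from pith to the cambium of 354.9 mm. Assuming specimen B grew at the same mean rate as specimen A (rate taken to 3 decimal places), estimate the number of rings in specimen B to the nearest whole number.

234 rings

Specimen A: true ring count = 321 − 3 = 318.
A: Extension rate ≈ 482.1 / 318 = 1.516 mm per year.
Specimen B: 354.9 mm / 1.516 mm per year = 234.10 years ≈ 234 rings.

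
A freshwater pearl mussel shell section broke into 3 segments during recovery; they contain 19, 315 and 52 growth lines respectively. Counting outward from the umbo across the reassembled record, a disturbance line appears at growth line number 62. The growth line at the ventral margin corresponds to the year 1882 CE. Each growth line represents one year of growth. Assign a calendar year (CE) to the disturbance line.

1558 CE

Total growth lines = 19 + 315 + 52 = 386.
386 − 62 = 324 growth lines lie beyond the disturbance line toward the ventral margin.
Counting back 324 years from 1882 CE places the disturbance line in 1882 − 324 = 1558 CE.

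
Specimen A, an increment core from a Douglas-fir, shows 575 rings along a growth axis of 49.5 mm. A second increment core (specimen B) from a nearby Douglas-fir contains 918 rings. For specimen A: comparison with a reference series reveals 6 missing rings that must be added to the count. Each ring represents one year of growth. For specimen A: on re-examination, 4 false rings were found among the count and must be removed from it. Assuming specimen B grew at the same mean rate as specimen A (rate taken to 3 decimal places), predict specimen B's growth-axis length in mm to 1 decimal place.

Specimen A: correcting the raw count gives 575 − 4 + 6 = 577 true rings.
A: Mean rate = 49.5 mm / 577 years ≈ 0.086 mm/yr.
For B, 0.086 mm/year × 918 years = 78.9 mm.

78.9 mm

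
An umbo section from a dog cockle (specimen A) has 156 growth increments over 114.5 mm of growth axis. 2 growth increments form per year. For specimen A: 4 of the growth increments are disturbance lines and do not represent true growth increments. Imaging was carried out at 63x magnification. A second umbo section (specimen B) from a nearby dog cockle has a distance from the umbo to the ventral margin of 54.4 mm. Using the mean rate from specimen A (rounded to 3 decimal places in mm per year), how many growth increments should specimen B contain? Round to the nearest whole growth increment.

Specimen A: adjusted count: 156 − 4 = 152 growth increments.
Specimen A: dividing by 2 growth increments per year: 152 / 2 = 76 years.
A: Extension rate ≈ 114.5 / 76 = 1.507 mm per year.
B spans 54.4 / 1.507 = 36.10 years; at 2 growth increments per year that is 36.10 × 2 ≈ 72 growth increments.

72 growth increments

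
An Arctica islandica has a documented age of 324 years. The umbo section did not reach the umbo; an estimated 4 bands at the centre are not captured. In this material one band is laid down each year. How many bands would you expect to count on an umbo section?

At one band per year, 324 years correspond to 324 bands.
324 − 4 missed = 320 bands expected in the prepared section.

320 bands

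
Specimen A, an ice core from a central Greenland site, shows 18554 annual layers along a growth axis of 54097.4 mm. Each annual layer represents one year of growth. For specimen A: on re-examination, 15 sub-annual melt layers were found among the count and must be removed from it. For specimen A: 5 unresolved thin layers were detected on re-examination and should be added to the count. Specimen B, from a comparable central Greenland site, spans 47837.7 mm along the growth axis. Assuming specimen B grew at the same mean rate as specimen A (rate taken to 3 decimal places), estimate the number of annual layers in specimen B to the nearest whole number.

Specimen A: after corrections the count is 18554 − 15 + 5 = 18544 annual layers.
A: Extension rate ≈ 54097.4 / 18544 = 2.917 mm per year.
B spans 47837.7 / 2.917 = 16399.62 years ≈ 16400 annual layers.

16400 annual layers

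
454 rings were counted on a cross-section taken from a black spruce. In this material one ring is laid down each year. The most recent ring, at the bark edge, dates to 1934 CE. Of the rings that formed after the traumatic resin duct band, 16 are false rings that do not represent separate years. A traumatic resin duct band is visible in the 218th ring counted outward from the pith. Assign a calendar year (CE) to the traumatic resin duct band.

1714 CE

Between ring 218 and the bark edge there are 454 − 218 = 236 rings.
Removing the 16 false rings leaves 236 − 16 = 220 true rings beyond the traumatic resin duct band.
Counting back 220 years from 1934 CE places the traumatic resin duct band in 1934 − 220 = 1714 CE.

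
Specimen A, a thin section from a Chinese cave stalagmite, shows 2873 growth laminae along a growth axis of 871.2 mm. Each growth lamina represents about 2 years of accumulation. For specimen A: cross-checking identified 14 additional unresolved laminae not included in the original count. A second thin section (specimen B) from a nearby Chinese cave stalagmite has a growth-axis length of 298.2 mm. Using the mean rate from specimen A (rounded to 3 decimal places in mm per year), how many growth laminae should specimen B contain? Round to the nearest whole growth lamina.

987 growth laminae

Specimen A: correcting the raw count gives 2873 + 14 = 2887 true growth laminae.
Specimen A: multiplying by 2 years per growth lamina: 2887 × 2 = 5774 years.
A: Mean rate = 871.2 mm / 5774 years ≈ 0.151 mm per year.
Specimen B: 298.2 mm / 0.151 mm per year = 1974.83 years; at 2 years per growth lamina that is 1974.83 / 2 ≈ 987 growth laminae.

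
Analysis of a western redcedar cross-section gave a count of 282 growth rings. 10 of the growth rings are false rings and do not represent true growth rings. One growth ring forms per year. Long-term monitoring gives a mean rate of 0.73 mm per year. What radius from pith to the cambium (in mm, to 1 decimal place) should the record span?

After corrections the count is 282 − 10 = 272 growth rings.
Length ≈ 0.73 × 272 = 198.6 mm.

198.6 mm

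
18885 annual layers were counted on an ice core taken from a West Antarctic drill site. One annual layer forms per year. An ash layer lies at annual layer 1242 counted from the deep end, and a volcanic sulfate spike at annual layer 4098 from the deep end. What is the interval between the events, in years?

Separation: 4098 − 1242 = 2856 annual layers.
At one annual layer per year, 2856 years elapsed between them.

2856 years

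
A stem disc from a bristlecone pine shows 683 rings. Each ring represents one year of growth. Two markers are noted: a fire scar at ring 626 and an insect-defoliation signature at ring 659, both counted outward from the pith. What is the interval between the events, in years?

659 − 626 = 33 rings lie between the two events.
At one ring per year, 33 years elapsed between them.

33 years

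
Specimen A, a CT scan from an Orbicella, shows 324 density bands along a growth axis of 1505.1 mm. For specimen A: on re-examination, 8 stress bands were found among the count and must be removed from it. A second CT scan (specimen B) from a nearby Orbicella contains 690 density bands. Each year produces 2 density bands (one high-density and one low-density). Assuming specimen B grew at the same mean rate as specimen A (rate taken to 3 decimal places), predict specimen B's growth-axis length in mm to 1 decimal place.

Specimen A: true density band count = 324 − 8 = 316.
Specimen A: dividing by 2 density bands per year: 316 / 2 = 158 years.
A: Extension rate ≈ 1505.1 / 158 = 9.526 mm/year.
Specimen B: 690 density bands at 2 per year is 690 / 2 = 345 years. Length of B = 9.526 × 345 = 3286.5 mm.

3286.5 mm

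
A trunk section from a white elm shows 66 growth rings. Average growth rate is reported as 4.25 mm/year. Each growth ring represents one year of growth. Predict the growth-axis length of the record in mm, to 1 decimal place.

280.5 mm

The record spans 66 years at 4.25 mm per year.
66 years at 4.25 mm/year gives 4.25 × 66 = 280.5 mm.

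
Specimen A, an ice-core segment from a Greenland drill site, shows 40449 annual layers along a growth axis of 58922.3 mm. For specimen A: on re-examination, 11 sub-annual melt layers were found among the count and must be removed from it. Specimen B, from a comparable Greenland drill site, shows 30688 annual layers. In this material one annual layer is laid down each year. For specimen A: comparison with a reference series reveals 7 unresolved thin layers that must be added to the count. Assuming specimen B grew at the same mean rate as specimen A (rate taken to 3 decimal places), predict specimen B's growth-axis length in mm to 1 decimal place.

Specimen A: true annual layer count = 40449 − 11 + 7 = 40445.
A: Extension rate ≈ 58922.3 / 40445 = 1.457 mm/yr.
For B, 1.457 mm/year × 30688 years = 44712.4 mm.

44712.4 mm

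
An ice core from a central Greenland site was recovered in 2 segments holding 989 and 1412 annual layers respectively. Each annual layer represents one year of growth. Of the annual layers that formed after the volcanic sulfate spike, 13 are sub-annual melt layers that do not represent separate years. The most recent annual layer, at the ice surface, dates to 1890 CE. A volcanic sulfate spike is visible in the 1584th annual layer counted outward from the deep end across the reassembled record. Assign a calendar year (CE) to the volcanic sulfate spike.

1086 CE

Total annual layers = 989 + 1412 = 2401.
2401 − 1584 = 817 annual layers lie beyond the volcanic sulfate spike toward the ice surface.
Excluding 13 false annual layers: 817 − 13 = 804.
The annual layer at the ice surface is 1890 CE, so the volcanic sulfate spike dates to 1890 − 804 = 1086 CE.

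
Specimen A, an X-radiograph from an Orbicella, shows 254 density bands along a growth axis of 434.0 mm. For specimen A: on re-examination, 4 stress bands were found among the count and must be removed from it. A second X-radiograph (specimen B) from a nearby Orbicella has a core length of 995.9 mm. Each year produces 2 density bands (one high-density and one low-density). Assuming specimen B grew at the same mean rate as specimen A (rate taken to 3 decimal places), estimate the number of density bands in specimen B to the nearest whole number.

574 density bands

Specimen A: true density band count = 254 − 4 = 250.
Specimen A: dividing by 2 density bands per year: 250 / 2 = 125 years.
A: Extension rate ≈ 434.0 / 125 = 3.472 mm per year.
For B, 995.9 / 3.472 = 286.84 years; at 2 density bands per year that is 286.84 × 2 ≈ 574 density bands.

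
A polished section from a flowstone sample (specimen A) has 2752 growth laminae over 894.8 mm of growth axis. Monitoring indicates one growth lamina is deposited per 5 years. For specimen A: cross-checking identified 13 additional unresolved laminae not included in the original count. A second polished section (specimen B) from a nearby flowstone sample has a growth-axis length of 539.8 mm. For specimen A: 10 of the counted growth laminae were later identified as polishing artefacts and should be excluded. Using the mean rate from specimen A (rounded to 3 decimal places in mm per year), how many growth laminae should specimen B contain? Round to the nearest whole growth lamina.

1661 growth laminae

Specimen A: adjusted count: 2752 − 10 + 13 = 2755 growth laminae.
Specimen A: 2755 growth laminae at 5 years each span 2755 × 5 = 13775 years.
A: 894.8 mm over 13775 years gives 894.8 / 13775 ≈ 0.065 mm per year.
Specimen B: 539.8 mm / 0.065 mm per year = 8304.62 years; at 5 years per growth lamina that is 8304.62 / 5 ≈ 1661 growth laminae.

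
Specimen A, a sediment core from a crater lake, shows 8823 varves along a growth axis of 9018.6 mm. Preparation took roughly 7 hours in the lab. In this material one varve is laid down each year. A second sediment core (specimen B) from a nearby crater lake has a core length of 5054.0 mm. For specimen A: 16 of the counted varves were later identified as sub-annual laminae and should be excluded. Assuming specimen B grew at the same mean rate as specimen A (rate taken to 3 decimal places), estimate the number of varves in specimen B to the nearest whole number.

Specimen A: correcting the raw count gives 8823 − 16 = 8807 true varves.
A: Mean rate = 9018.6 mm / 8807 years ≈ 1.024 mm/yr.
For B, 5054.0 / 1.024 = 4935.55 years ≈ 4936 varves.

4936 varves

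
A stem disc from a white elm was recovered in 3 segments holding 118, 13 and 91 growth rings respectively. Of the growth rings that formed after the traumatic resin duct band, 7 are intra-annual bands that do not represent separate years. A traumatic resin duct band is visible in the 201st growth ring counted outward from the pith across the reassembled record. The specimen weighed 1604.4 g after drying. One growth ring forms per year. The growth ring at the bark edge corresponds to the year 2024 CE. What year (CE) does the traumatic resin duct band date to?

2010 CE

Total growth rings = 118 + 13 + 91 = 222.
The traumatic resin duct band sits at growth ring 201 from the pith, so 222 − 201 = 21 growth rings formed after it.
Removing the 7 false growth rings leaves 21 − 7 = 14 true growth rings beyond the traumatic resin duct band.
2024 − 14 = 2010 CE.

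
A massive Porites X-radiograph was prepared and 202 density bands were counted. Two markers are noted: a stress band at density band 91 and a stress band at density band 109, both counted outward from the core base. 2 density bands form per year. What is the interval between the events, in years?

9 yr

The two markers are separated by 109 − 91 = 18 density bands.
Dividing by 2 density bands per year: 18 / 2 = 9 years.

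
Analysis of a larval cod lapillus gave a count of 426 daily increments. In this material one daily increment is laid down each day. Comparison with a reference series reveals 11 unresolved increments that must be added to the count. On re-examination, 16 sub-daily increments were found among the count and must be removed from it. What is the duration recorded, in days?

After corrections the count is 426 − 16 + 11 = 421 daily increments.
At one daily increment per day, that is 421 days.

421 d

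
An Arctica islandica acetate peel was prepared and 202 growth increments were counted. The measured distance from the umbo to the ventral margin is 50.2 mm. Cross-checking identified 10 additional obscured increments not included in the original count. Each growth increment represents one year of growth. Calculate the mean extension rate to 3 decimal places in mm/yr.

0.237 mm/yr

True growth increment count = 202 + 10 = 212.
Extension rate ≈ 50.2 / 212 = 0.237 mm/yr.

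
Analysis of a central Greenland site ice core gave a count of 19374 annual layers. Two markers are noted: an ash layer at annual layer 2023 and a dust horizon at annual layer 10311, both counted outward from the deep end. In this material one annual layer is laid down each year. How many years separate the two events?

8288 yr

10311 − 2023 = 8288 annual layers lie between the two events.
One annual layer per year makes the interval 8288 years.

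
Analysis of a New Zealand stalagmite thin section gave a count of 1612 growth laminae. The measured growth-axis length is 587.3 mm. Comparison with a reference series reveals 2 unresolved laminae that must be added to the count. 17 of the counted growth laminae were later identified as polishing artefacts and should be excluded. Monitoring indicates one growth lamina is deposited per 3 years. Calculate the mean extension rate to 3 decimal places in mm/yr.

0.123 mm/yr

Adjusted count: 1612 − 17 + 2 = 1597 growth laminae.
1597 growth laminae at 3 years each span 1597 × 3 = 4791 years.
Mean rate = 587.3 mm / 4791 years ≈ 0.123 mm/yr.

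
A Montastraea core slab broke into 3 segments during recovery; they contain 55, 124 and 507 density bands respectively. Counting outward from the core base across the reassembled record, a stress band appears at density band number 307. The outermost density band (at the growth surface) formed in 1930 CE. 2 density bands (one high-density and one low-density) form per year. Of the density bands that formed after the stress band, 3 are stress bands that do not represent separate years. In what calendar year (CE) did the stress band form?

Total density bands = 55 + 124 + 507 = 686.
686 − 307 = 379 density bands lie beyond the stress band toward the growth surface.
Removing the 3 false density bands leaves 379 − 3 = 376 true density bands beyond the stress band.
With 2 density bands per year, 376 / 2 = 188 years.
Counting back 188 years from 1930 CE places the stress band in 1930 − 188 = 1742 CE.

1742 CE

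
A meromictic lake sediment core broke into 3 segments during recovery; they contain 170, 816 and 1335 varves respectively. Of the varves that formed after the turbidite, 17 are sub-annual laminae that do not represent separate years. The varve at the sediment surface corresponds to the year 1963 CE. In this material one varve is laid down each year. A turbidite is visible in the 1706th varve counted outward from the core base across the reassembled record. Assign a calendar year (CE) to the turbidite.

1365 CE

Total varves = 170 + 816 + 1335 = 2321.
2321 − 1706 = 615 varves lie beyond the turbidite toward the sediment surface.
Removing the 17 false varves leaves 615 − 17 = 598 true varves beyond the turbidite.
Counting back 598 years from 1963 CE places the turbidite in 1963 − 598 = 1365 CE.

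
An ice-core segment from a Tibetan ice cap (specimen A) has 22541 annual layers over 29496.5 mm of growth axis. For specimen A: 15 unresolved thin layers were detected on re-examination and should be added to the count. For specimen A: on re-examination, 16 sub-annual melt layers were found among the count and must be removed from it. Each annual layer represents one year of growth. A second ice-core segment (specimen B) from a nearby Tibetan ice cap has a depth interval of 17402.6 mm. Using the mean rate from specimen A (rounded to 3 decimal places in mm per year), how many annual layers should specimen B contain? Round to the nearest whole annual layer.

Specimen A: after corrections the count is 22541 − 16 + 15 = 22540 annual layers.
A: 29496.5 mm over 22540 years gives 29496.5 / 22540 ≈ 1.309 mm/yr.
B spans 17402.6 / 1.309 = 13294.58 years ≈ 13295 annual layers.

13295 annual layers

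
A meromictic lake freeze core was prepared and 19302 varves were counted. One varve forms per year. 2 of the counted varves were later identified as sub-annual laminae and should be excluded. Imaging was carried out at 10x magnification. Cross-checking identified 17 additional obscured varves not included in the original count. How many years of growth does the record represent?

19317 yr

Correcting the raw count gives 19302 − 2 + 17 = 19317 true varves.
With a one-to-one varve periodicity this is 19317 years.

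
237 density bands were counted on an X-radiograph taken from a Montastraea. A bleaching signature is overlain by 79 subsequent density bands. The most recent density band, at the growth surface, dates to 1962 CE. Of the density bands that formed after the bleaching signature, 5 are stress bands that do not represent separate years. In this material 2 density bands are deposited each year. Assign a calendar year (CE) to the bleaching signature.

1925 CE

79 density bands formed after the bleaching signature.
Removing the 5 false density bands leaves 79 − 5 = 74 true density bands beyond the bleaching signature.
74 density bands at 2 per year is 74 / 2 = 37 years.
1962 − 37 = 1925 CE.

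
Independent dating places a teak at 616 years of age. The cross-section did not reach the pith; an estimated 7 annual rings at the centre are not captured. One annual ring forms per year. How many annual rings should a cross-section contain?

609 annual rings

Expected annual rings over 616 years: 616.
616 − 7 missed = 609 annual rings expected in the prepared section.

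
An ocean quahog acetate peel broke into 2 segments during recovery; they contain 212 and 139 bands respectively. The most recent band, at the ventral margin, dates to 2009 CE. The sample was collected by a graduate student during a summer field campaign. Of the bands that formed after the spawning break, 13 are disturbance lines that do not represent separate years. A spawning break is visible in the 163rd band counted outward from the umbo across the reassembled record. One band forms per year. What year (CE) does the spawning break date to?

1834 CE

Total bands = 212 + 139 = 351.
351 − 163 = 188 bands lie beyond the spawning break toward the ventral margin.
188 − 13 false = 175 true bands after the spawning break.
2009 − 175 = 1834 CE.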